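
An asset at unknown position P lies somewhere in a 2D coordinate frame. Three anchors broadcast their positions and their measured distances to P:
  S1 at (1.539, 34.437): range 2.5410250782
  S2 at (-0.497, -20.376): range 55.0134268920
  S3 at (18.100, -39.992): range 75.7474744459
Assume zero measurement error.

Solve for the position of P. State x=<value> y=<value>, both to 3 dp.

eq1: (x − 1.539)² + (y − 34.437)² = 2.5410250782²
eq2: (x + 0.497)² + (y + 20.376)² = 55.0134268920²
eq3: (x − 18.100)² + (y + 39.992)² = 75.7474744459²
eq2−eq3, eq2−eq1 (x²,y² cancel):
  37.194·x − 39.232·y = -1199.661068
  4.072·x + 109.626·y = 3792.867435
det = 37.194·109.626 − -39.232·4.072 = 4237.182148
x = (-1199.661068·109.626 − -39.232·3792.867435) / 4237.182148 = 4.080007
y = (37.194·3792.867435 − -1199.661068·4.072) / 4237.182148 = 34.446697

x=4.080 y=34.447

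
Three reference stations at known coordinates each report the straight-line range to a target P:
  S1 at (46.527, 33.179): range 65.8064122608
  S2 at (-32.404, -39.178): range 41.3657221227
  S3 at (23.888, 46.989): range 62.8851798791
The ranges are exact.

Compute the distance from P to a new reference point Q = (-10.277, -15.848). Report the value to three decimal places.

9.232

eq1: (x − 46.527)² + (y − 33.179)² = 65.8064122608²
eq2: (x + 32.404)² + (y + 39.178)² = 41.3657221227²
eq3: (x − 23.888)² + (y − 46.989)² = 62.8851798791²
eq1−eq2, eq1−eq3 (x²,y² cancel):
  -157.862·x − 144.714·y = 1938.688058
  -45.278·x + 27.620·y = -111.067059
det = -157.862·27.620 − -144.714·-45.278 = -10912.508932
x = (1938.688058·27.620 − -144.714·-111.067059) / -10912.508932 = -3.434005
y = (-157.862·-111.067059 − 1938.688058·-45.278) / -10912.508932 = -9.650685
|P − Q| = √((-3.434005 − -10.277)² + (-9.650685 − -15.848)²) = 9.232188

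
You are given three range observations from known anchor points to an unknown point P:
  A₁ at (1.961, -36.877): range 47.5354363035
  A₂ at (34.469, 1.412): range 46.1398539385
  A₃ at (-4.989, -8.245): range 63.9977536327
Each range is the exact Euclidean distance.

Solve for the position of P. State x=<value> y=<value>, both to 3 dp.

x=49.184 y=-42.318

eq1: (x − 1.961)² + (y + 36.877)² = 47.5354363035²
eq2: (x − 34.469)² + (y − 1.412)² = 46.1398539385²
eq3: (x + 4.989)² + (y + 8.245)² = 63.9977536327²
eq3−eq1, eq3−eq2 (x²,y² cancel):
  13.900·x − 57.264·y = 3106.983269
  78.916·x + 19.314·y = 3064.061908
det = 13.900·19.314 − -57.264·78.916 = 4787.510424
x = (3106.983269·19.314 − -57.264·3064.061908) / 4787.510424 = 49.183959
y = (13.900·3064.061908 − 3106.983269·78.916) / 4787.510424 = -42.318494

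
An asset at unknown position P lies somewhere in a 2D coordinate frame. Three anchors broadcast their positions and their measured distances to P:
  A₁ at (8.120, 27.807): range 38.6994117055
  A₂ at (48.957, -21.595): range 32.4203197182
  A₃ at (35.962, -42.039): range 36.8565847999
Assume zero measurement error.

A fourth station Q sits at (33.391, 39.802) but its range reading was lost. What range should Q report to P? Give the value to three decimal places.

51.232

eq1: (x − 8.120)² + (y − 27.807)² = 38.6994117055²
eq2: (x − 48.957)² + (y + 21.595)² = 32.4203197182²
eq3: (x − 35.962)² + (y + 42.039)² = 36.8565847999²
eq2−eq3, eq2−eq1 (x²,y² cancel):
  -25.990·x − 40.888·y = -109.919621
  -81.674·x + 98.804·y = -2470.535561
det = -25.990·98.804 − -40.888·-81.674 = -5907.402472
x = (-109.919621·98.804 − -40.888·-2470.535561) / -5907.402472 = 18.938232
y = (-25.990·-2470.535561 − -109.919621·-81.674) / -5907.402472 = -9.349565
|P − Q| = √((18.938232 − 33.391)² + (-9.349565 − 39.802)²) = 51.232401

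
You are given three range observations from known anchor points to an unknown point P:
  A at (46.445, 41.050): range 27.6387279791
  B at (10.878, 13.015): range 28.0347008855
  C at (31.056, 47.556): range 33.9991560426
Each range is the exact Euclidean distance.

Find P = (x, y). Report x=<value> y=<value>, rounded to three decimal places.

x=38.875 y=14.468

eq1: (x − 46.445)² + (y − 41.050)² = 27.6387279791²
eq2: (x − 10.878)² + (y − 13.015)² = 28.0347008855²
eq3: (x − 31.056)² + (y − 47.556)² = 33.9991560426²
eq1−eq2, eq1−eq3 (x²,y² cancel):
  -71.134·x − 56.070·y = -3576.564585
  -30.778·x + 13.012·y = -1008.235580
det = -71.134·13.012 − -56.070·-30.778 = -2651.318068
x = (-3576.564585·13.012 − -56.070·-1008.235580) / -2651.318068 = 38.875014
y = (-71.134·-1008.235580 − -3576.564585·-30.778) / -2651.318068 = 14.468153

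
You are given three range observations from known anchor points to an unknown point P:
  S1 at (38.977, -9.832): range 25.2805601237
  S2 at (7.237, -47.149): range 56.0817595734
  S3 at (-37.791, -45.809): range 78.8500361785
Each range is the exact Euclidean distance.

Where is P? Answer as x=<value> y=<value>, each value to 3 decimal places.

eq1: (x − 38.977)² + (y + 9.832)² = 25.2805601237²
eq2: (x − 7.237)² + (y + 47.149)² = 56.0817595734²
eq3: (x + 37.791)² + (y + 45.809)² = 78.8500361785²
eq2−eq3, eq2−eq1 (x²,y² cancel):
  -90.056·x + 2.680·y = -1820.942656
  63.480·x + 74.634·y = 1846.529420
det = -90.056·74.634 − 2.680·63.480 = -6891.365904
x = (-1820.942656·74.634 − 2.680·1846.529420) / -6891.365904 = 20.439044
y = (-90.056·1846.529420 − -1820.942656·63.480) / -6891.365904 = 7.356686

x=20.439 y=7.357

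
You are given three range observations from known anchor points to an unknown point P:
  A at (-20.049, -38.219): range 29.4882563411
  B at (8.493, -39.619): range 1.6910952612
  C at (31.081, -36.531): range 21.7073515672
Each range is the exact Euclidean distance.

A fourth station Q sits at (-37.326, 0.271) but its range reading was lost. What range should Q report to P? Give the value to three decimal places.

60.567

eq1: (x + 20.049)² + (y + 38.219)² = 29.4882563411²
eq2: (x − 8.493)² + (y + 39.619)² = 1.6910952612²
eq3: (x − 31.081)² + (y + 36.531)² = 21.7073515672²
eq3−eq2, eq3−eq1 (x²,y² cancel):
  -45.176·x − 6.176·y = -190.397003
  -102.260·x − 3.376·y = -836.236310
det = -45.176·-3.376 − -6.176·-102.260 = -479.043584
x = (-190.397003·-3.376 − -6.176·-836.236310) / -479.043584 = 9.439256
y = (-45.176·-836.236310 − -190.397003·-102.260) / -479.043584 = -38.217429
|P − Q| = √((9.439256 − -37.326)² + (-38.217429 − 0.271)²) = 60.566891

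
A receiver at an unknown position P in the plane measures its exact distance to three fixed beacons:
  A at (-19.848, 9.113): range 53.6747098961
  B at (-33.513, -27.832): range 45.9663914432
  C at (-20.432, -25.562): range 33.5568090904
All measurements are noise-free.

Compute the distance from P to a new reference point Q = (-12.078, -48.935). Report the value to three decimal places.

eq1: (x + 19.848)² + (y − 9.113)² = 53.6747098961²
eq2: (x + 33.513)² + (y + 27.832)² = 45.9663914432²
eq3: (x + 20.432)² + (y + 25.562)² = 33.5568090904²
eq2−eq3, eq2−eq1 (x²,y² cancel):
  26.162·x + 4.540·y = 159.990781
  27.330·x + 73.890·y = -2188.816860
det = 26.162·73.890 − 4.540·27.330 = 1809.031980
x = (159.990781·73.890 − 4.540·-2188.816860) / 1809.031980 = 12.027951
y = (26.162·-2188.816860 − 159.990781·27.330) / 1809.031980 = -34.071468
|P − Q| = √((12.027951 − -12.078)² + (-34.071468 − -48.935)²) = 28.319983

28.320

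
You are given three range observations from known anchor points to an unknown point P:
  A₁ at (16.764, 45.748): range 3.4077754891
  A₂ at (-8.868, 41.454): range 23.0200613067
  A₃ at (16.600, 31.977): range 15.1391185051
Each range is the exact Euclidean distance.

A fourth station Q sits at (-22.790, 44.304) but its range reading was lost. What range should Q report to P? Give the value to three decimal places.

eq1: (x − 16.764)² + (y − 45.748)² = 3.4077754891²
eq2: (x + 8.868)² + (y − 41.454)² = 23.0200613067²
eq3: (x − 16.600)² + (y − 31.977)² = 15.1391185051²
eq1−eq2, eq1−eq3 (x²,y² cancel):
  -51.264·x − 8.588·y = -1095.145949
  -0.328·x − 27.542·y = -1293.402646
det = -51.264·-27.542 − -8.588·-0.328 = 1409.096224
x = (-1095.145949·-27.542 − -8.588·-1293.402646) / 1409.096224 = 13.522687
y = (-51.264·-1293.402646 − -1095.145949·-0.328) / 1409.096224 = 46.800058
|P − Q| = √((13.522687 − -22.790)² + (46.800058 − 44.304)²) = 36.398373

36.398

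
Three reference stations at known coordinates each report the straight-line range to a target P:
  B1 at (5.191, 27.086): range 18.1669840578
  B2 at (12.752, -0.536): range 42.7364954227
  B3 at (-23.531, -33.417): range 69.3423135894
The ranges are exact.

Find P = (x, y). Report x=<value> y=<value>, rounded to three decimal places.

x=-11.244 y=34.828

eq1: (x − 5.191)² + (y − 27.086)² = 18.1669840578²
eq2: (x − 12.752)² + (y + 0.536)² = 42.7364954227²
eq3: (x + 23.531)² + (y + 33.417)² = 69.3423135894²
eq2−eq1, eq2−eq3 (x²,y² cancel):
  -15.122·x + 55.244·y = 2094.065808
  -72.566·x − 65.762·y = -1474.445363
det = -15.122·-65.762 − 55.244·-72.566 = 5003.289068
x = (2094.065808·-65.762 − 55.244·-1474.445363) / 5003.289068 = -11.243743
y = (-15.122·-1474.445363 − 2094.065808·-72.566) / 5003.289068 = 34.827998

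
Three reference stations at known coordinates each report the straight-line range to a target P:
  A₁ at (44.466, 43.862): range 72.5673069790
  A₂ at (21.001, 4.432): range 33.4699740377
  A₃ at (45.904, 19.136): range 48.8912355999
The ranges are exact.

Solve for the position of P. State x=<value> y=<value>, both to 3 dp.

eq1: (x − 44.466)² + (y − 43.862)² = 72.5673069790²
eq2: (x − 21.001)² + (y − 4.432)² = 33.4699740377²
eq3: (x − 45.904)² + (y − 19.136)² = 48.8912355999²
eq3−eq1, eq3−eq2 (x²,y² cancel):
  -2.876·x + 49.452·y = -1447.924636
  -49.806·x − 29.408·y = -742.565331
det = -2.876·-29.408 − 49.452·-49.806 = 2547.583720
x = (-1447.924636·-29.408 − 49.452·-742.565331) / 2547.583720 = 31.128284
y = (-2.876·-742.565331 − -1447.924636·-49.806) / 2547.583720 = -27.469055

x=31.128 y=-27.469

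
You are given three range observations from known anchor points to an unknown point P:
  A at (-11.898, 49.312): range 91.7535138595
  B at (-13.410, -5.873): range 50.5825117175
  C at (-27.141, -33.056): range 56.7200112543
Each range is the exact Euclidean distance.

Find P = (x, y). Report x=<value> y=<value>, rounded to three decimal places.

x=29.577 y=-32.533

eq1: (x + 11.898)² + (y − 49.312)² = 91.7535138595²
eq2: (x + 13.410)² + (y + 5.873)² = 50.5825117175²
eq3: (x + 27.141)² + (y + 33.056)² = 56.7200112543²
eq3−eq1, eq3−eq2 (x²,y² cancel):
  30.486·x + 164.736·y = -4457.644898
  27.462·x + 54.366·y = -956.443603
det = 30.486·54.366 − 164.736·27.462 = -2866.578156
x = (-4457.644898·54.366 − 164.736·-956.443603) / -2866.578156 = 29.576598
y = (30.486·-956.443603 − -4457.644898·27.462) / -2866.578156 = -32.532762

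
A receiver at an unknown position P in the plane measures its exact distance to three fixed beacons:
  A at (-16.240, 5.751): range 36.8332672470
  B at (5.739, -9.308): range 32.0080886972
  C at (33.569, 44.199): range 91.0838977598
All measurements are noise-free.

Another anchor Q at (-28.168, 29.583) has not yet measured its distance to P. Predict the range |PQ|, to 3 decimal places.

eq1: (x + 16.240)² + (y − 5.751)² = 36.8332672470²
eq2: (x − 5.739)² + (y + 9.308)² = 32.0080886972²
eq3: (x − 33.569)² + (y − 44.199)² = 91.0838977598²
eq2−eq1, eq2−eq3 (x²,y² cancel):
  -43.958·x + 30.118·y = -154.935218
  55.660·x + 107.014·y = -4310.904312
det = -43.958·107.014 − 30.118·55.660 = -6380.489292
x = (-154.935218·107.014 − 30.118·-4310.904312) / -6380.489292 = -17.750297
y = (-43.958·-4310.904312 − -154.935218·55.660) / -6380.489292 = -31.051290
|P − Q| = √((-17.750297 − -28.168)² + (-31.051290 − 29.583)²) = 61.522725

61.523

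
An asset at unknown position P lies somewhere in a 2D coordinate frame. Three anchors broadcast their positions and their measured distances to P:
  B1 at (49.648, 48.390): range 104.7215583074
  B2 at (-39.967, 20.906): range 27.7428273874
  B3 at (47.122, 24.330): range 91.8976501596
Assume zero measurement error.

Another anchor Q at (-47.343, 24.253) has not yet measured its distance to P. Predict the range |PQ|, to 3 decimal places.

32.098

eq1: (x − 49.648)² + (y − 48.390)² = 104.7215583074²
eq2: (x + 39.967)² + (y − 20.906)² = 27.7428273874²
eq3: (x − 47.122)² + (y − 24.330)² = 91.8976501596²
eq2−eq1, eq2−eq3 (x²,y² cancel):
  179.230·x + 54.968·y = -7424.846224
  174.178·x + 6.848·y = -6897.503774
det = 179.230·6.848 − 54.968·174.178 = -8346.849264
x = (-7424.846224·6.848 − 54.968·-6897.503774) / -8346.849264 = -39.331804
y = (179.230·-6897.503774 − -7424.846224·174.178) / -8346.849264 = -6.829555
|P − Q| = √((-39.331804 − -47.343)² + (-6.829555 − 24.253)²) = 32.098356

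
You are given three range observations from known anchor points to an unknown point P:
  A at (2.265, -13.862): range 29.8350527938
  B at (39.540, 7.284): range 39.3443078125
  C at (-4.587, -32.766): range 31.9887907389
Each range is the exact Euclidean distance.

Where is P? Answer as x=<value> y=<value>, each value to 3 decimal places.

eq1: (x − 2.265)² + (y + 13.862)² = 29.8350527938²
eq2: (x − 39.540)² + (y − 7.284)² = 39.3443078125²
eq3: (x + 4.587)² + (y + 32.766)² = 31.9887907389²
eq2−eq1, eq2−eq3 (x²,y² cancel):
  -74.550·x − 42.292·y = -761.338805
  -88.254·x − 80.100·y = 2.874893
det = -74.550·-80.100 − -42.292·-88.254 = 2239.016832
x = (-761.338805·-80.100 − -42.292·2.874893) / 2239.016832 = 27.290917
y = (-74.550·2.874893 − -761.338805·-88.254) / 2239.016832 = -30.104963

x=27.291 y=-30.105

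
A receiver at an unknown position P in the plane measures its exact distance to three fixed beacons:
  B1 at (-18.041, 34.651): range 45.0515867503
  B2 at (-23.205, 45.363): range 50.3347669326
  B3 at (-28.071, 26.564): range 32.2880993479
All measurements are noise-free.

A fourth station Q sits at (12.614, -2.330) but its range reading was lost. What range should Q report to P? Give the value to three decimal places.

eq1: (x + 18.041)² + (y − 34.651)² = 45.0515867503²
eq2: (x + 23.205)² + (y − 45.363)² = 50.3347669326²
eq3: (x + 28.071)² + (y − 26.564)² = 32.2880993479²
eq2−eq3, eq2−eq1 (x²,y² cancel):
  -9.732·x − 37.598·y = 388.420746
  10.328·x − 21.424·y = -566.161019
det = -9.732·-21.424 − -37.598·10.328 = 596.810512
x = (388.420746·-21.424 − -37.598·-566.161019) / 596.810512 = -49.610467
y = (-9.732·-566.161019 − 388.420746·10.328) / 596.810512 = 2.510461
|P − Q| = √((-49.610467 − 12.614)² + (2.510461 − -2.330)²) = 62.412453

62.412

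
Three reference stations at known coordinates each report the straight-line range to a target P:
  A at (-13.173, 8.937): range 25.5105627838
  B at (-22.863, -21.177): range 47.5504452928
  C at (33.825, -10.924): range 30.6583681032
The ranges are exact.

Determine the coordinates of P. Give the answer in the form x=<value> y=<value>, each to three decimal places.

x=12.264 y=10.872

eq1: (x + 13.173)² + (y − 8.937)² = 25.5105627838²
eq2: (x + 22.863)² + (y + 21.177)² = 47.5504452928²
eq3: (x − 33.825)² + (y + 10.924)² = 30.6583681032²
eq1−eq3, eq1−eq2 (x²,y² cancel):
  93.996·x − 39.722·y = 720.919782
  -19.380·x − 60.228·y = -892.471834
det = 93.996·-60.228 − -39.722·-19.380 = -6431.003448
x = (720.919782·-60.228 − -39.722·-892.471834) / -6431.003448 = 12.264077
y = (93.996·-892.471834 − 720.919782·-19.380) / -6431.003448 = 10.871920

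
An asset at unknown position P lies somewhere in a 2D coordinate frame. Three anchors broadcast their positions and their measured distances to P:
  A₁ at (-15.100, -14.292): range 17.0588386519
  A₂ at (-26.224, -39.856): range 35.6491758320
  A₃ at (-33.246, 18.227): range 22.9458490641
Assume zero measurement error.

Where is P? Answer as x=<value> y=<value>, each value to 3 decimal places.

eq1: (x + 15.100)² + (y + 14.292)² = 17.0588386519²
eq2: (x + 26.224)² + (y + 39.856)² = 35.6491758320²
eq3: (x + 33.246)² + (y − 18.227)² = 22.9458490641²
eq1−eq3, eq1−eq2 (x²,y² cancel):
  -36.292·x + 65.038·y = 769.740768
  -22.248·x − 51.128·y = 864.067887
det = -36.292·-51.128 − 65.038·-22.248 = 3302.502800
x = (769.740768·-51.128 − 65.038·864.067887) / 3302.502800 = -28.933375
y = (-36.292·864.067887 − 769.740768·-22.248) / 3302.502800 = -4.309931

x=-28.933 y=-4.310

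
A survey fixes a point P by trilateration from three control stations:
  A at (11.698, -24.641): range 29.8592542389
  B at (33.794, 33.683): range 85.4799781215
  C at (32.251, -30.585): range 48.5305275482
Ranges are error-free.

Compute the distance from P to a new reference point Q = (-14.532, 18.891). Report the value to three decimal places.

eq1: (x − 11.698)² + (y + 24.641)² = 29.8592542389²
eq2: (x − 33.794)² + (y − 33.683)² = 85.4799781215²
eq3: (x − 32.251)² + (y + 30.585)² = 48.5305275482²
eq2−eq1, eq2−eq3 (x²,y² cancel):
  -44.192·x − 116.648·y = 4882.694756
  -3.086·x − 128.536·y = 4650.604857
det = -44.192·-128.536 − -116.648·-3.086 = 5320.287184
x = (4882.694756·-128.536 − -116.648·4650.604857) / 5320.287184 = -15.998816
y = (-44.192·4650.604857 − 4882.694756·-3.086) / 5320.287184 = -35.797228
|P − Q| = √((-15.998816 − -14.532)² + (-35.797228 − 18.891)²) = 54.707896

54.708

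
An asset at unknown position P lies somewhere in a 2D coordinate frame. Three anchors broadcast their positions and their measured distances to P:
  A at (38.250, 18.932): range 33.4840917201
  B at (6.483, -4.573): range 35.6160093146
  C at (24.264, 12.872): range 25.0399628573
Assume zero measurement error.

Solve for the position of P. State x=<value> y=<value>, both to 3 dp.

x=7.031 y=31.039

eq1: (x − 38.250)² + (y − 18.932)² = 33.4840917201²
eq2: (x − 6.483)² + (y + 4.573)² = 35.6160093146²
eq3: (x − 24.264)² + (y − 12.872)² = 25.0399628573²
eq3−eq1, eq3−eq2 (x²,y² cancel):
  27.972·x + 12.120·y = 572.868386
  -35.562·x − 34.890·y = -1332.988842
det = 27.972·-34.890 − 12.120·-35.562 = -544.931640
x = (572.868386·-34.890 − 12.120·-1332.988842) / -544.931640 = 7.031255
y = (27.972·-1332.988842 − 572.868386·-35.562) / -544.931640 = 31.038789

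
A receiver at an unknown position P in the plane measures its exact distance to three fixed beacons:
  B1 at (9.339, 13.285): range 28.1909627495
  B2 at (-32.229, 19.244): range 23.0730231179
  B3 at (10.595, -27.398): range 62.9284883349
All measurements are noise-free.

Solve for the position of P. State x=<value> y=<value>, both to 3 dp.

eq1: (x − 9.339)² + (y − 13.285)² = 28.1909627495²
eq2: (x + 32.229)² + (y − 19.244)² = 23.0730231179²
eq3: (x − 10.595)² + (y + 27.398)² = 62.9284883349²
eq1−eq3, eq1−eq2 (x²,y² cancel):
  2.512·x − 81.366·y = -2566.067980
  -83.136·x + 11.918·y = 1407.697816
det = 2.512·11.918 − -81.366·-83.136 = -6734.505760
x = (-2566.067980·11.918 − -81.366·1407.697816) / -6734.505760 = -12.466593
y = (2.512·1407.697816 − -2566.067980·-83.136) / -6734.505760 = 31.152470

x=-12.467 y=31.152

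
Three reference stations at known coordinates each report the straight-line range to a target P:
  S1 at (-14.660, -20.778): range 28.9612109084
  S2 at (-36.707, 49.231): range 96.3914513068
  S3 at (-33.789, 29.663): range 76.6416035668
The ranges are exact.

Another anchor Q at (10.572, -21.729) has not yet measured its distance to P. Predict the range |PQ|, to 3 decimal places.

eq1: (x + 14.660)² + (y + 20.778)² = 28.9612109084²
eq2: (x + 36.707)² + (y − 49.231)² = 96.3914513068²
eq3: (x + 33.789)² + (y − 29.663)² = 76.6416035668²
eq2−eq3, eq2−eq1 (x²,y² cancel):
  5.836·x − 39.136·y = 1667.871368
  44.094·x − 140.018·y = 5328.105822
det = 5.836·-140.018 − -39.136·44.094 = 908.517736
x = (1667.871368·-140.018 − -39.136·5328.105822) / 908.517736 = -27.529747
y = (5.836·5328.105822 − 1667.871368·44.094) / 908.517736 = -46.722582
|P − Q| = √((-27.529747 − 10.572)² + (-46.722582 − -21.729)²) = 45.567777

45.568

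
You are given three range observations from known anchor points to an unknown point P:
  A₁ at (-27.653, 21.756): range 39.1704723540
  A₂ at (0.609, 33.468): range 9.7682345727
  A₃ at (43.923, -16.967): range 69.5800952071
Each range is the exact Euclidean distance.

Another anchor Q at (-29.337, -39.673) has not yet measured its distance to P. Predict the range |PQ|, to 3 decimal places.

eq1: (x + 27.653)² + (y − 21.756)² = 39.1704723540²
eq2: (x − 0.609)² + (y − 33.468)² = 9.7682345727²
eq3: (x − 43.923)² + (y + 16.967)² = 69.5800952071²
eq3−eq2, eq3−eq1 (x²,y² cancel):
  -86.628·x + 100.870·y = 3649.340129
  -143.152·x + 77.446·y = 2327.966672
det = -86.628·77.446 − 100.870·-143.152 = 7730.750152
x = (3649.340129·77.446 − 100.870·2327.966672) / 7730.750152 = 6.183720
y = (-86.628·2327.966672 − 3649.340129·-143.152) / 7730.750152 = 41.489278
|P − Q| = √((6.183720 − -29.337)² + (41.489278 − -39.673)²) = 88.594791

88.595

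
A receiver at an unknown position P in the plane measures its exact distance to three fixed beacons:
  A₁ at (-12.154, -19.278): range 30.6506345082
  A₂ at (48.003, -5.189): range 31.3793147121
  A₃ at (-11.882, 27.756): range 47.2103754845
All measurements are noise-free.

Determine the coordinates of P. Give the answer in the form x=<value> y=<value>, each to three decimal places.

eq1: (x + 12.154)² + (y + 19.278)² = 30.6506345082²
eq2: (x − 48.003)² + (y + 5.189)² = 31.3793147121²
eq3: (x + 11.882)² + (y − 27.756)² = 47.2103754845²
eq3−eq2, eq3−eq1 (x²,y² cancel):
  119.770·x − 65.890·y = 2663.794432
  -0.544·x − 94.068·y = 897.141698
det = 119.770·-94.068 − -65.890·-0.544 = -11302.368520
x = (2663.794432·-94.068 − -65.890·897.141698) / -11302.368520 = 16.940268
y = (119.770·897.141698 − 2663.794432·-0.544) / -11302.368520 = -9.635128

x=16.940 y=-9.635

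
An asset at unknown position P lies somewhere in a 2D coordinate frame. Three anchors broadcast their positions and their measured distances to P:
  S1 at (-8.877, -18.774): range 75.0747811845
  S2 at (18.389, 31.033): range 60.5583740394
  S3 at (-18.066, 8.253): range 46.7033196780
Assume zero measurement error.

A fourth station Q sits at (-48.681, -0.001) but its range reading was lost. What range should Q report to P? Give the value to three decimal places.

eq1: (x + 8.877)² + (y + 18.774)² = 75.0747811845²
eq2: (x − 18.389)² + (y − 31.033)² = 60.5583740394²
eq3: (x + 18.066)² + (y − 8.253)² = 46.7033196780²
eq1−eq2, eq1−eq3 (x²,y² cancel):
  54.532·x + 99.614·y = 2838.844309
  -18.378·x + 54.054·y = 3418.250861
det = 54.532·54.054 − 99.614·-18.378 = 4778.378820
x = (2838.844309·54.054 − 99.614·3418.250861) / 4778.378820 = -39.146070
y = (54.532·3418.250861 − 2838.844309·-18.378) / 4778.378820 = 49.928301
|P − Q| = √((-39.146070 − -48.681)² + (49.928301 − -0.001)²) = 50.831585

50.832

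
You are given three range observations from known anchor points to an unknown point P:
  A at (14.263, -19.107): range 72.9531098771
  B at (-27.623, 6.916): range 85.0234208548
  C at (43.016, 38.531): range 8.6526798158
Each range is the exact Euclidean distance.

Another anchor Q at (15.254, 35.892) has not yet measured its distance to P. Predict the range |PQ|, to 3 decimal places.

eq1: (x − 14.263)² + (y + 19.107)² = 72.9531098771²
eq2: (x + 27.623)² + (y − 6.916)² = 85.0234208548²
eq3: (x − 43.016)² + (y − 38.531)² = 8.6526798158²
eq3−eq1, eq3−eq2 (x²,y² cancel):
  -57.506·x − 115.276·y = -8013.790972
  -141.278·x − 63.230·y = -9678.266258
det = -57.506·-63.230 − -115.276·-141.278 = -12649.858348
x = (-8013.790972·-63.230 − -115.276·-9678.266258) / -12649.858348 = 48.139655
y = (-57.506·-9678.266258 − -8013.790972·-141.278) / -12649.858348 = 45.503591
|P − Q| = √((48.139655 − 15.254)² + (45.503591 − 35.892)²) = 34.261480

34.261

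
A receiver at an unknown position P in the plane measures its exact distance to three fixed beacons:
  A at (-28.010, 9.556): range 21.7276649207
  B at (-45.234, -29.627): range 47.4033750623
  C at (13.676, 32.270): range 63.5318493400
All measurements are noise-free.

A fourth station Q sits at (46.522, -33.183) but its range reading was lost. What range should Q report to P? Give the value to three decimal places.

107.481

eq1: (x + 28.010)² + (y − 9.556)² = 21.7276649207²
eq2: (x + 45.234)² + (y + 29.627)² = 47.4033750623²
eq3: (x − 13.676)² + (y − 32.270)² = 63.5318493400²
eq1−eq2, eq1−eq3 (x²,y² cancel):
  -34.448·x − 78.366·y = 273.008105
  83.372·x + 45.428·y = -3211.695818
det = -34.448·45.428 − -78.366·83.372 = 4968.626408
x = (273.008105·45.428 − -78.366·-3211.695818) / 4968.626408 = -48.159294
y = (-34.448·-3211.695818 − 273.008105·83.372) / 4968.626408 = 17.686028
|P − Q| = √((-48.159294 − 46.522)² + (17.686028 − -33.183)²) = 107.481187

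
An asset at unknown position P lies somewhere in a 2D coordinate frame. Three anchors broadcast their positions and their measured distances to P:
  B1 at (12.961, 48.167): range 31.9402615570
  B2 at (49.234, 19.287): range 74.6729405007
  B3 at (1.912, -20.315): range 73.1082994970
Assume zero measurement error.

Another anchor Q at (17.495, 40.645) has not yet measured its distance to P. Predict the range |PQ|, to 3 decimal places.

eq1: (x − 12.961)² + (y − 48.167)² = 31.9402615570²
eq2: (x − 49.234)² + (y − 19.287)² = 74.6729405007²
eq3: (x − 1.912)² + (y + 20.315)² = 73.1082994970²
eq2−eq3, eq2−eq1 (x²,y² cancel):
  -94.644·x − 79.204·y = -2148.395568
  -72.546·x + 57.760·y = 4247.940020
det = -94.644·57.760 − -79.204·-72.546 = -11212.570824
x = (-2148.395568·57.760 − -79.204·4247.940020) / -11212.570824 = -18.939681
y = (-94.644·4247.940020 − -2148.395568·-72.546) / -11212.570824 = 49.756612
|P − Q| = √((-18.939681 − 17.495)² + (49.756612 − 40.645)²) = 37.556723

37.557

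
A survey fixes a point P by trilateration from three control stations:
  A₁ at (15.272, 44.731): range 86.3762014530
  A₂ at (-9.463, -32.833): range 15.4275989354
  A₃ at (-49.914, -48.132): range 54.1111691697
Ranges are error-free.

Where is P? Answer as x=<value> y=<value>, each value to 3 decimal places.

x=3.707 y=-40.868

eq1: (x − 15.272)² + (y − 44.731)² = 86.3762014530²
eq2: (x + 9.463)² + (y + 32.833)² = 15.4275989354²
eq3: (x + 49.914)² + (y + 48.132)² = 54.1111691697²
eq1−eq3, eq1−eq2 (x²,y² cancel):
  -130.372·x − 185.726·y = 7106.830024
  -49.470·x − 155.128·y = 6156.295282
det = -130.372·-155.128 − -185.726·-49.470 = 11036.482396
x = (7106.830024·-155.128 − -185.726·6156.295282) / 11036.482396 = 3.707320
y = (-130.372·6156.295282 − 7106.830024·-49.470) / 11036.482396 = -40.867518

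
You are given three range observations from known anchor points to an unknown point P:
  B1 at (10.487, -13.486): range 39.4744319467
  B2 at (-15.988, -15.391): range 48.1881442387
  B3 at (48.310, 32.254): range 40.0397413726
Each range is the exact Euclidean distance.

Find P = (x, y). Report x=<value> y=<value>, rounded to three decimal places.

x=8.769 y=25.951

eq1: (x − 10.487)² + (y + 13.486)² = 39.4744319467²
eq2: (x + 15.988)² + (y + 15.391)² = 48.1881442387²
eq3: (x − 48.310)² + (y − 32.254)² = 40.0397413726²
eq2−eq3, eq2−eq1 (x²,y² cancel):
  128.596·x + 95.290·y = 3600.593947
  52.950·x + 3.810·y = 563.216808
det = 128.596·3.810 − 95.290·52.950 = -4555.654740
x = (3600.593947·3.810 − 95.290·563.216808) / -4555.654740 = 8.769468
y = (128.596·563.216808 − 3600.593947·52.950) / -4555.654740 = 25.951049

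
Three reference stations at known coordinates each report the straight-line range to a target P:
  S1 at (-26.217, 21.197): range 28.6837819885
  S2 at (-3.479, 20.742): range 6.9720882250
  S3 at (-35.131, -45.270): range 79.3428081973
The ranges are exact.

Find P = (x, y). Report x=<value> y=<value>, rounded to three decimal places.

x=2.250 y=24.715

eq1: (x + 26.217)² + (y − 21.197)² = 28.6837819885²
eq2: (x + 3.479)² + (y − 20.742)² = 6.9720882250²
eq3: (x + 35.131)² + (y + 45.270)² = 79.3428081973²
eq2−eq1, eq2−eq3 (x²,y² cancel):
  -45.476·x + 0.910·y = -79.839442
  -63.304·x − 132.024·y = -3405.445142
det = -45.476·-132.024 − 0.910·-63.304 = 6061.530064
x = (-79.839442·-132.024 − 0.910·-3405.445142) / 6061.530064 = 2.250204
y = (-45.476·-3405.445142 − -79.839442·-63.304) / 6061.530064 = 24.715190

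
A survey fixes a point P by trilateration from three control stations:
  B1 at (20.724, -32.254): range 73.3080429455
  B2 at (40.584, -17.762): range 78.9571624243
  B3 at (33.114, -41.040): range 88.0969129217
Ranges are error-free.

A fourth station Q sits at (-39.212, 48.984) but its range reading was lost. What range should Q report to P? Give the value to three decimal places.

28.220

eq1: (x − 20.724)² + (y + 32.254)² = 73.3080429455²
eq2: (x − 40.584)² + (y + 17.762)² = 78.9571624243²
eq3: (x − 33.114)² + (y + 41.040)² = 88.0969129217²
eq3−eq1, eq3−eq2 (x²,y² cancel):
  -24.780·x + 17.572·y = 1075.983002
  14.940·x + 46.556·y = 708.563672
det = -24.780·46.556 − 17.572·14.940 = -1416.183360
x = (1075.983002·46.556 − 17.572·708.563672) / -1416.183360 = -26.580304
y = (-24.780·708.563672 − 1075.983002·14.940) / -1416.183360 = 23.749321
|P − Q| = √((-26.580304 − -39.212)² + (23.749321 − 48.984)²) = 28.219652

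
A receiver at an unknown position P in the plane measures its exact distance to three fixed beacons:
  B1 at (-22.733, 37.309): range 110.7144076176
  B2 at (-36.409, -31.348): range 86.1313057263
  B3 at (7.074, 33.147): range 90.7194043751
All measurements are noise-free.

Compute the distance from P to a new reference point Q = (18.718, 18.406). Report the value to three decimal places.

eq1: (x + 22.733)² + (y − 37.309)² = 110.7144076176²
eq2: (x + 36.409)² + (y + 31.348)² = 86.1313057263²
eq3: (x − 7.074)² + (y − 33.147)² = 90.7194043751²
eq1−eq2, eq1−eq3 (x²,y² cancel):
  -27.352·x − 137.314·y = 5238.639843
  59.614·x − 8.324·y = 3267.684039
det = -27.352·-8.324 − -137.314·59.614 = 8413.514844
x = (5238.639843·-8.324 − -137.314·3267.684039) / 8413.514844 = 48.147812
y = (-27.352·3267.684039 − 5238.639843·59.614) / 8413.514844 = -47.741518
|P − Q| = √((48.147812 − 18.718)² + (-47.741518 − 18.406)²) = 72.398950

72.399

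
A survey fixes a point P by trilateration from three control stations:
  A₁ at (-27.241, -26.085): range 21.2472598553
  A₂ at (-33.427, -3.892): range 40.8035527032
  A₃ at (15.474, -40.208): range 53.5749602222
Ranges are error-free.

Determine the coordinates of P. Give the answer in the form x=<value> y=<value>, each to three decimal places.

eq1: (x + 27.241)² + (y + 26.085)² = 21.2472598553²
eq2: (x + 33.427)² + (y + 3.892)² = 40.8035527032²
eq3: (x − 15.474)² + (y + 40.208)² = 53.5749602222²
eq3−eq2, eq3−eq1 (x²,y² cancel):
  -97.802·x + 72.632·y = 481.730503
  -85.430·x + 28.246·y = 1985.201677
det = -97.802·28.246 − 72.632·-85.430 = 3442.436468
x = (481.730503·28.246 − 72.632·1985.201677) / 3442.436468 = -37.933077
y = (-97.802·1985.201677 − 481.730503·-85.430) / 3442.436468 = -44.445979

x=-37.933 y=-44.446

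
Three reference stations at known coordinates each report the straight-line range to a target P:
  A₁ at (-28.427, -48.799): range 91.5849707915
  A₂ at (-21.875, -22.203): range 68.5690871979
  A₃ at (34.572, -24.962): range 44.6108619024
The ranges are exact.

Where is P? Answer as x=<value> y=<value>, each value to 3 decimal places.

x=32.478 y=19.600

eq1: (x + 28.427)² + (y + 48.799)² = 91.5849707915²
eq2: (x + 21.875)² + (y + 22.203)² = 68.5690871979²
eq3: (x − 34.572)² + (y + 24.962)² = 44.6108619024²
eq2−eq1, eq2−eq3 (x²,y² cancel):
  -13.104·x − 53.192·y = -1468.139260
  112.894·x − 5.518·y = 3558.426513
det = -13.104·-5.518 − -53.192·112.894 = 6077.365520
x = (-1468.139260·-5.518 − -53.192·3558.426513) / 6077.365520 = 32.478056
y = (-13.104·3558.426513 − -1468.139260·112.894) / 6077.365520 = 19.599692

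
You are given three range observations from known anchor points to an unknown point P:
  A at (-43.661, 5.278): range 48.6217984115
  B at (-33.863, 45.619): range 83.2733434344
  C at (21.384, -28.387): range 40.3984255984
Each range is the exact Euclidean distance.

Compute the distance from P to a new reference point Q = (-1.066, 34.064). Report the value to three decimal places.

eq1: (x + 43.661)² + (y − 5.278)² = 48.6217984115²
eq2: (x + 33.863)² + (y − 45.619)² = 83.2733434344²
eq3: (x − 21.384)² + (y + 28.387)² = 40.3984255984²
eq2−eq1, eq2−eq3 (x²,y² cancel):
  -19.596·x − 80.682·y = 3276.714721
  110.494·x − 148.012·y = 3337.718231
det = -19.596·-148.012 − -80.682·110.494 = 11815.320060
x = (3276.714721·-148.012 − -80.682·3337.718231) / 11815.320060 = -18.255901
y = (-19.596·3337.718231 − 3276.714721·110.494) / 11815.320060 = -36.178727
|P − Q| = √((-18.255901 − -1.066)² + (-36.178727 − 34.064)²) = 72.315513

72.316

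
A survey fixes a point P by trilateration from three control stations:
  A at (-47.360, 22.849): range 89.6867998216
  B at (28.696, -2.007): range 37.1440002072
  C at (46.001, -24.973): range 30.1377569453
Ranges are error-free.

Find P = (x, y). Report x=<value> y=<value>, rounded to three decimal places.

eq1: (x + 47.360)² + (y − 22.849)² = 89.6867998216²
eq2: (x − 28.696)² + (y + 2.007)² = 37.1440002072²
eq3: (x − 46.001)² + (y + 24.973)² = 30.1377569453²
eq2−eq3, eq2−eq1 (x²,y² cancel):
  34.610·x − 45.932·y = 2383.646623
  -152.112·x + 49.712·y = -4726.487375
det = 34.610·49.712 − -45.932·-152.112 = -5266.276064
x = (2383.646623·49.712 − -45.932·-4726.487375) / -5266.276064 = 18.723131
y = (34.610·-4726.487375 − 2383.646623·-152.112) / -5266.276064 = -37.787143

x=18.723 y=-37.787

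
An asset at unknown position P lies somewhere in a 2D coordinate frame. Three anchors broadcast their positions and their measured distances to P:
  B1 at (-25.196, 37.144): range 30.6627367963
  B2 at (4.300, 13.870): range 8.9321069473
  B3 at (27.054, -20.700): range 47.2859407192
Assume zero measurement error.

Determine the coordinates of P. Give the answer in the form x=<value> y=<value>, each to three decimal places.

eq1: (x + 25.196)² + (y − 37.144)² = 30.6627367963²
eq2: (x − 4.300)² + (y − 13.870)² = 8.9321069473²
eq3: (x − 27.054)² + (y + 20.700)² = 47.2859407192²
eq1−eq2, eq1−eq3 (x²,y² cancel):
  58.992·x − 46.548·y = -943.227359
  104.500·x − 115.688·y = -2149.862998
det = 58.992·-115.688 − -46.548·104.500 = -1960.400496
x = (-943.227359·-115.688 − -46.548·-2149.862998) / -1960.400496 = -4.615518
y = (58.992·-2149.862998 − -943.227359·104.500) / -1960.400496 = 14.414126

x=-4.616 y=14.414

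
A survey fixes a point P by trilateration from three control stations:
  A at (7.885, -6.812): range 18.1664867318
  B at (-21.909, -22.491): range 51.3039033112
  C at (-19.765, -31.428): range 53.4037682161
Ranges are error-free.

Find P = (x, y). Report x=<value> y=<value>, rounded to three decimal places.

x=25.744 y=-3.483

eq1: (x − 7.885)² + (y + 6.812)² = 18.1664867318²
eq2: (x + 21.909)² + (y + 22.491)² = 51.3039033112²
eq3: (x + 19.765)² + (y + 31.428)² = 53.4037682161²
eq2−eq1, eq2−eq3 (x²,y² cancel):
  59.588·x + 31.358·y = 1424.796462
  4.288·x − 17.874·y = 172.653082
det = 59.588·-17.874 − 31.358·4.288 = -1199.539016
x = (1424.796462·-17.874 − 31.358·172.653082) / -1199.539016 = 25.743946
y = (59.588·172.653082 − 1424.796462·4.288) / -1199.539016 = -3.483442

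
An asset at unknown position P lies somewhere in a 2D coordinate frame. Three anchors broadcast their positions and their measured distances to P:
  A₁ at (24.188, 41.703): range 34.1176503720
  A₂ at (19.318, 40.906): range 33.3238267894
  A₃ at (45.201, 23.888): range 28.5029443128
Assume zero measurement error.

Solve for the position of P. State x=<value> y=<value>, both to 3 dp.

eq1: (x − 24.188)² + (y − 41.703)² = 34.1176503720²
eq2: (x − 19.318)² + (y − 40.906)² = 33.3238267894²
eq3: (x − 45.201)² + (y − 23.888)² = 28.5029443128²
eq3−eq2, eq3−eq1 (x²,y² cancel):
  -51.766·x + 34.036·y = -865.340582
  -42.026·x + 35.630·y = -641.163624
det = -51.766·35.630 − 34.036·-42.026 = -414.025644
x = (-865.340582·35.630 − 34.036·-641.163624) / -414.025644 = 21.760584
y = (-51.766·-641.163624 − -865.340582·-42.026) / -414.025644 = 7.671813

x=21.761 y=7.672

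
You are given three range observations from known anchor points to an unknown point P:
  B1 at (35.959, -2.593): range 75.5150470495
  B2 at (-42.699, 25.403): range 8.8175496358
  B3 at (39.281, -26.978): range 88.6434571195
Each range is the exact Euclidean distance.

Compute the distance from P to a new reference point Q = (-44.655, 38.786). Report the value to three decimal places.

eq1: (x − 35.959)² + (y + 2.593)² = 75.5150470495²
eq2: (x + 42.699)² + (y − 25.403)² = 8.8175496358²
eq3: (x − 39.281)² + (y + 26.978)² = 88.6434571195²
eq2−eq3, eq2−eq1 (x²,y² cancel):
  163.960·x − 104.762·y = -7977.620874
  157.316·x − 55.992·y = -6793.516829
det = 163.960·-55.992 − -104.762·157.316 = 7300.290472
x = (-7977.620874·-55.992 − -104.762·-6793.516829) / 7300.290472 = -36.302591
y = (163.960·-6793.516829 − -7977.620874·157.316) / 7300.290472 = 19.333804
|P − Q| = √((-36.302591 − -44.655)² + (19.333804 − 38.786)²) = 21.169569

21.170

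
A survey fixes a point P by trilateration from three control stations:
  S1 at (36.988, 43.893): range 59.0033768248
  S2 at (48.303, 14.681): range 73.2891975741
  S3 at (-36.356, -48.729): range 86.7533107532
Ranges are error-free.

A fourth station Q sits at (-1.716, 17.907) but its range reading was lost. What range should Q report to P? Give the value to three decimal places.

eq1: (x − 36.988)² + (y − 43.893)² = 59.0033768248²
eq2: (x − 48.303)² + (y − 14.681)² = 73.2891975741²
eq3: (x + 36.356)² + (y + 48.729)² = 86.7533107532²
eq2−eq3, eq2−eq1 (x²,y² cancel):
  -169.318·x − 126.820·y = -1007.267839
  -22.630·x + 58.424·y = 2635.904027
det = -169.318·58.424 − -126.820·-22.630 = -12762.171432
x = (-1007.267839·58.424 − -126.820·2635.904027) / -12762.171432 = -21.582278
y = (-169.318·2635.904027 − -1007.267839·-22.630) / -12762.171432 = 36.757105
|P − Q| = √((-21.582278 − -1.716)² + (36.757105 − 17.907)²) = 27.386045

27.386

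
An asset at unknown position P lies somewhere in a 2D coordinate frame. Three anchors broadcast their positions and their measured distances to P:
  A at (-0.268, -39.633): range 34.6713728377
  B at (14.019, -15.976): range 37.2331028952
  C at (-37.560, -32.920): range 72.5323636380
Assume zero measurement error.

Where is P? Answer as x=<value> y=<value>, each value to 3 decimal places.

x=33.442 y=-47.742

eq1: (x + 0.268)² + (y + 39.633)² = 34.6713728377²
eq2: (x − 14.019)² + (y + 15.976)² = 37.2331028952²
eq3: (x + 37.560)² + (y + 32.920)² = 72.5323636380²
eq1−eq3, eq1−eq2 (x²,y² cancel):
  -74.584·x + 13.426·y = -3135.206193
  28.574·x + 47.314·y = -1303.281433
det = -74.584·47.314 − 13.426·28.574 = -3912.501900
x = (-3135.206193·47.314 − 13.426·-1303.281433) / -3912.501900 = 33.441847
y = (-74.584·-1303.281433 − -3135.206193·28.574) / -3912.501900 = -47.741657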